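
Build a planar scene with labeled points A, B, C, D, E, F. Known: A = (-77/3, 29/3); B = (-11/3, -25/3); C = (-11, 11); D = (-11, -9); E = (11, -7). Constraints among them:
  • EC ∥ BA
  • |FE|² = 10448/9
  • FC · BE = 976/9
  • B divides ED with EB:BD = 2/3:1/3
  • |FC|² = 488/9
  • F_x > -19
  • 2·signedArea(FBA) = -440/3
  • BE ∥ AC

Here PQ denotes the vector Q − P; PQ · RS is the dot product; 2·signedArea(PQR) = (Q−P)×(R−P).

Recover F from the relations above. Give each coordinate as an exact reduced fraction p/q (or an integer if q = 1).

F = (-55/3, 31/3)

1. F_x = -55/3  [FC · BE = 976/9 ∩ 2·signedArea(FBA) = -440/3]
2. F_y = 31/3  [FC · BE = 976/9 ∩ 2·signedArea(FBA) = -440/3]
   → F = (-55/3, 31/3)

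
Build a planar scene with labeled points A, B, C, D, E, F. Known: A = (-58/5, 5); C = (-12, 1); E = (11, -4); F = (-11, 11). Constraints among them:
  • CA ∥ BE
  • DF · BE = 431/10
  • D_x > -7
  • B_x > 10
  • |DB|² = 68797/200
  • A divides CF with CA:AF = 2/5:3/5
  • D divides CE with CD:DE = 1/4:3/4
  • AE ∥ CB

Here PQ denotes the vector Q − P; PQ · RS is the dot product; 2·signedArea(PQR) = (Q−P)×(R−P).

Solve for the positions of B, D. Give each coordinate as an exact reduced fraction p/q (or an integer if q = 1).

B = (53/5, -8)
D = (-25/4, -1/4)

1. B_x = 53/5  [CA ∥ BE ∩ AE ∥ CB]
2. B_y = -8  [CA ∥ BE ∩ AE ∥ CB]
   → B = (53/5, -8)
3. D_x = -25/4  [D divides CE with CD:DE = 1/4:3/4]
4. D_y = -1/4  [D divides CE with CD:DE = 1/4:3/4]
   → D = (-25/4, -1/4)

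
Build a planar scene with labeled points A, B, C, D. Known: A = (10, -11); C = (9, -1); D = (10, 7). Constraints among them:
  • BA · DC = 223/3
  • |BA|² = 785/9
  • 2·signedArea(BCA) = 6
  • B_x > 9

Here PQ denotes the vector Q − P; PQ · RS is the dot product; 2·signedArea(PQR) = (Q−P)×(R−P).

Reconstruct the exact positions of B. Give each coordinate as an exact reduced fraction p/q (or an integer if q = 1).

1. B_x = 29/3  [2·signedArea(BCA) = 6 ∩ BA · DC = 223/3]
2. B_y = -5/3  [2·signedArea(BCA) = 6 ∩ BA · DC = 223/3]
   → B = (29/3, -5/3)

B = (29/3, -5/3)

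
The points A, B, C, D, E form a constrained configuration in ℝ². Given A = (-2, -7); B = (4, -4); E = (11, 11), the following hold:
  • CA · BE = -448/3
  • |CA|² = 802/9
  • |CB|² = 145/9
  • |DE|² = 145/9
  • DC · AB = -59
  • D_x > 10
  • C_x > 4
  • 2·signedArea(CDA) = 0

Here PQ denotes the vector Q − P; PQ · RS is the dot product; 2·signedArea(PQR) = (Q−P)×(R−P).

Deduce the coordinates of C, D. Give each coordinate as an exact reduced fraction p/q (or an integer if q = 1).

1. C_x = 13/3  [line -7·x + -15·y + 91/3 = 0 ∩ |CA|² = 802/9]
2. C_y = 0  [line -7·x + -15·y + 91/3 = 0 ∩ |CA|² = 802/9]
   → C = (13/3, 0)
3. D_x = 32/3  [2·signedArea(CDA) = 0 ∩ DC · AB = -59]
4. D_y = 7  [2·signedArea(CDA) = 0 ∩ DC · AB = -59]
   → D = (32/3, 7)

C = (13/3, 0)
D = (32/3, 7)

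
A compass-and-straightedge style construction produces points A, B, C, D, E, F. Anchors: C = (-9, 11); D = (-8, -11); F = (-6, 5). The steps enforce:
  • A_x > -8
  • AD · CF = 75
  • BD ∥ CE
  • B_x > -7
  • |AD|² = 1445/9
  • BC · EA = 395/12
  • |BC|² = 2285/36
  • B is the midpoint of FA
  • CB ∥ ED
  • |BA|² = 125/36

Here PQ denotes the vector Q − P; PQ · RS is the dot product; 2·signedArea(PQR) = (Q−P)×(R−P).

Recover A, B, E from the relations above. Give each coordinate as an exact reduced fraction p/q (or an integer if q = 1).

1. A_x = -23/3  [line -3·x + 6·y + -33 = 0 ∩ |AD|² = 1445/9]
2. A_y = 5/3  [line -3·x + 6·y + -33 = 0 ∩ |AD|² = 1445/9]
   → A = (-23/3, 5/3)
3. B_x = -41/6  [B is the midpoint of FA]
4. B_y = 10/3  [B is the midpoint of FA]
   → B = (-41/6, 10/3)
5. E_x = -61/6  [CB ∥ ED ∩ BD ∥ CE]
6. E_y = -10/3  [CB ∥ ED ∩ BD ∥ CE]
   → E = (-61/6, -10/3)

A = (-23/3, 5/3)
B = (-41/6, 10/3)
E = (-61/6, -10/3)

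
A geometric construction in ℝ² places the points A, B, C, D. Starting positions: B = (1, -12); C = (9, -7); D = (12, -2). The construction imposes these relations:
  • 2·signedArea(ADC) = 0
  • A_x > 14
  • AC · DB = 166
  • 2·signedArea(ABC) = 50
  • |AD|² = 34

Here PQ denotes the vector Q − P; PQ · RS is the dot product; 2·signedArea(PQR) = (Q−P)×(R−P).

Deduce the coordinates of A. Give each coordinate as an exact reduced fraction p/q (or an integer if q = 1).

A = (15, 3)

1. A_x = 15  [2·signedArea(ADC) = 0 ∩ AC · DB = 166]
2. A_y = 3  [2·signedArea(ADC) = 0 ∩ AC · DB = 166]
   → A = (15, 3)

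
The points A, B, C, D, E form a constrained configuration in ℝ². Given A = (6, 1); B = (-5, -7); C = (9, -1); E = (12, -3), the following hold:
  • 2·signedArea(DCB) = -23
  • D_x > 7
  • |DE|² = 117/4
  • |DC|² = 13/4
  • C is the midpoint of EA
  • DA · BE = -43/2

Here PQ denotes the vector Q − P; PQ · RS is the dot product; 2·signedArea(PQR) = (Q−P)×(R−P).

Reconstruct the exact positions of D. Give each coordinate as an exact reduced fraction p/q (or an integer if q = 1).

1. D_x = 15/2  [2·signedArea(DCB) = -23 ∩ DA · BE = -43/2]
2. D_y = 0  [2·signedArea(DCB) = -23 ∩ DA · BE = -43/2]
   → D = (15/2, 0)

D = (15/2, 0)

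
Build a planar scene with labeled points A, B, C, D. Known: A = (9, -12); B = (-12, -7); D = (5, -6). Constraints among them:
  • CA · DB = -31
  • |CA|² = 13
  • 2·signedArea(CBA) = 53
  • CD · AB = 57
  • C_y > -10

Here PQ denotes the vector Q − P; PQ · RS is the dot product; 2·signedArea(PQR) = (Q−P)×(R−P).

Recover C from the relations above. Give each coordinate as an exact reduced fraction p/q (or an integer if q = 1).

C = (7, -9)

1. C_x = 7  [2·signedArea(CBA) = 53 ∩ CD · AB = 57]
2. C_y = -9  [2·signedArea(CBA) = 53 ∩ CD · AB = 57]
   → C = (7, -9)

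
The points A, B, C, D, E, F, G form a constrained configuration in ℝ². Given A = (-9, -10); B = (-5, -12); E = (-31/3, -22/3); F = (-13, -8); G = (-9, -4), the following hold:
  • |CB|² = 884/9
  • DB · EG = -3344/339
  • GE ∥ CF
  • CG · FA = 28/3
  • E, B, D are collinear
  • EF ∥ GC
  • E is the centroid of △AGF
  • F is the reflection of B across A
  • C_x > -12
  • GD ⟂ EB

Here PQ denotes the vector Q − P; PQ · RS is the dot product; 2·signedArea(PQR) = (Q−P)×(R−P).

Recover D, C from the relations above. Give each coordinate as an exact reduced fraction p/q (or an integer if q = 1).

1. D_x = -1269/113  [E, B, D are collinear ∩ GD ⟂ EB]
2. D_y = -740/113  [E, B, D are collinear ∩ GD ⟂ EB]
   → D = (-1269/113, -740/113)
3. C_x = -35/3  [GE ∥ CF ∩ EF ∥ GC]
4. C_y = -14/3  [GE ∥ CF ∩ EF ∥ GC]
   → C = (-35/3, -14/3)

C = (-35/3, -14/3)
D = (-1269/113, -740/113)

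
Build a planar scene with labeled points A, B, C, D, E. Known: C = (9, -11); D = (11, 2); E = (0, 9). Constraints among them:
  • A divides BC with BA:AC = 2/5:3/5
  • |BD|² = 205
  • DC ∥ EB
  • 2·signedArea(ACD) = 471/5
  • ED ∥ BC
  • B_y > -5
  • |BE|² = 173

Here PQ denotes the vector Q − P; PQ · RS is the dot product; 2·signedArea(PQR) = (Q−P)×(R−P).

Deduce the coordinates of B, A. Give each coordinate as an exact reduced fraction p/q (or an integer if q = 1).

A = (12/5, -34/5)
B = (-2, -4)

1. B_x = -2  [ED ∥ BC ∩ DC ∥ EB]
2. B_y = -4  [ED ∥ BC ∩ DC ∥ EB]
   → B = (-2, -4)
3. A_x = 12/5  [A divides BC with BA:AC = 2/5:3/5]
4. A_y = -34/5  [A divides BC with BA:AC = 2/5:3/5]
   → A = (12/5, -34/5)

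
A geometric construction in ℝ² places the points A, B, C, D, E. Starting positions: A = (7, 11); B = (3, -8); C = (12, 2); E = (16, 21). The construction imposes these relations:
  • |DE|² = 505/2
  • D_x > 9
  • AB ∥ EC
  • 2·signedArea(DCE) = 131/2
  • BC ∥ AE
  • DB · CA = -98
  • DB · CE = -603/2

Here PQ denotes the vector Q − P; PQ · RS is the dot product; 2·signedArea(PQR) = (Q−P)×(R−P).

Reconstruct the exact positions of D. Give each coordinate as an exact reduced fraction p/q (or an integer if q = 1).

1. D_x = 19/2  [DB · CA = -98 ∩ 2·signedArea(DCE) = 131/2]
2. D_y = 13/2  [DB · CA = -98 ∩ 2·signedArea(DCE) = 131/2]
   → D = (19/2, 13/2)

D = (19/2, 13/2)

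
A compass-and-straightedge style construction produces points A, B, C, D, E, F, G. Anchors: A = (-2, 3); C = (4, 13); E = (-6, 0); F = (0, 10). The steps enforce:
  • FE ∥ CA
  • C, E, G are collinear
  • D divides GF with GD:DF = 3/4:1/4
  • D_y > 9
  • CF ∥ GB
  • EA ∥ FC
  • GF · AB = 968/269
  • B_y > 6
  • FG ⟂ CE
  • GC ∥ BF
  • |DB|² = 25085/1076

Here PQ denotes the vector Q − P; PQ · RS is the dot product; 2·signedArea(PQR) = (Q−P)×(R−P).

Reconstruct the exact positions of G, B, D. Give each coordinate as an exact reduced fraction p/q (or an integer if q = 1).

1. G_x = 286/269  [C, E, G are collinear ∩ FG ⟂ CE]
2. G_y = 2470/269  [C, E, G are collinear ∩ FG ⟂ CE]
   → G = (286/269, 2470/269)
3. B_x = -790/269  [GC ∥ BF ∩ CF ∥ GB]
4. B_y = 1663/269  [GC ∥ BF ∩ CF ∥ GB]
   → B = (-790/269, 1663/269)
5. D_x = 143/538  [D divides GF with GD:DF = 3/4:1/4]
6. D_y = 2635/269  [D divides GF with GD:DF = 3/4:1/4]
   → D = (143/538, 2635/269)

B = (-790/269, 1663/269)
D = (143/538, 2635/269)
G = (286/269, 2470/269)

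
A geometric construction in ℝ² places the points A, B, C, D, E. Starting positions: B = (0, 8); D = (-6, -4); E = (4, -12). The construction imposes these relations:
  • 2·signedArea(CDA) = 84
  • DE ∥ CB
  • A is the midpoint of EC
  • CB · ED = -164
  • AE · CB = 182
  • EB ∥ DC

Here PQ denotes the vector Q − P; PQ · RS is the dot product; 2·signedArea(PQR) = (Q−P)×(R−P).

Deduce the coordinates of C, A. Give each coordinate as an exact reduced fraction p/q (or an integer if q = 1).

1. C_x = -10  [DE ∥ CB ∩ EB ∥ DC]
2. C_y = 16  [DE ∥ CB ∩ EB ∥ DC]
   → C = (-10, 16)
3. A_x = -3  [A is the midpoint of EC]
4. A_y = 2  [A is the midpoint of EC]
   → A = (-3, 2)

A = (-3, 2)
C = (-10, 16)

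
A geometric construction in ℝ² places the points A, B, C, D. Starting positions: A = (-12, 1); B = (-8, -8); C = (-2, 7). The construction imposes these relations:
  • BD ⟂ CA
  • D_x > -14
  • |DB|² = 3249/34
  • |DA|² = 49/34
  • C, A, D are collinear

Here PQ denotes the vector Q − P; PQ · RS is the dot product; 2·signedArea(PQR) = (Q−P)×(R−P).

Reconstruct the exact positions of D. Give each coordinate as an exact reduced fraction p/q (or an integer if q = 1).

D = (-443/34, 13/34)

1. D_x = -443/34  [C, A, D are collinear ∩ BD ⟂ CA]
2. D_y = 13/34  [C, A, D are collinear ∩ BD ⟂ CA]
   → D = (-443/34, 13/34)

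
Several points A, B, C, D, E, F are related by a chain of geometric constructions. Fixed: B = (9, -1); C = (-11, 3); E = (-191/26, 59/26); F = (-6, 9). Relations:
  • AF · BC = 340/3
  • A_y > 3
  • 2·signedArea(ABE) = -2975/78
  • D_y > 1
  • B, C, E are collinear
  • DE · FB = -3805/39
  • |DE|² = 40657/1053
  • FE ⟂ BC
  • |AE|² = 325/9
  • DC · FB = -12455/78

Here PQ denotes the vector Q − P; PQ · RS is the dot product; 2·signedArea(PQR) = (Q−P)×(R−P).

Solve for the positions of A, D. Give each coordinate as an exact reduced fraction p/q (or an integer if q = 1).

1. A_x = -113/78  [2·signedArea(ABE) = -2975/78 ∩ AF · BC = 340/3]
2. A_y = 89/26  [2·signedArea(ABE) = -2975/78 ∩ AF · BC = 340/3]
   → A = (-113/78, 89/26)
3. D_x = -269/234  [line -15·x + 10·y + -2755/78 = 0 ∩ |DE|² = 40657/1053]
4. D_y = 47/26  [line -15·x + 10·y + -2755/78 = 0 ∩ |DE|² = 40657/1053]
   → D = (-269/234, 47/26)

A = (-113/78, 89/26)
D = (-269/234, 47/26)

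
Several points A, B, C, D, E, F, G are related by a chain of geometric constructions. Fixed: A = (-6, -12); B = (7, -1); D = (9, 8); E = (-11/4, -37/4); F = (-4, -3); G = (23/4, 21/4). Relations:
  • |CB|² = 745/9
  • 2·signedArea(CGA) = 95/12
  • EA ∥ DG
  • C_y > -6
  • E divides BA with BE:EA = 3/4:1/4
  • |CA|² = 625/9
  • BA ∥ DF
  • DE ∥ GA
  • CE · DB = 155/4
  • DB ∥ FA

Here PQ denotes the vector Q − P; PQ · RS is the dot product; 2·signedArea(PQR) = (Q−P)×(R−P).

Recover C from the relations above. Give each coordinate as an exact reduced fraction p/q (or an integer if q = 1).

1. C_x = -1  [2·signedArea(CGA) = 95/12 ∩ CE · DB = 155/4]
2. C_y = -16/3  [2·signedArea(CGA) = 95/12 ∩ CE · DB = 155/4]
   → C = (-1, -16/3)

C = (-1, -16/3)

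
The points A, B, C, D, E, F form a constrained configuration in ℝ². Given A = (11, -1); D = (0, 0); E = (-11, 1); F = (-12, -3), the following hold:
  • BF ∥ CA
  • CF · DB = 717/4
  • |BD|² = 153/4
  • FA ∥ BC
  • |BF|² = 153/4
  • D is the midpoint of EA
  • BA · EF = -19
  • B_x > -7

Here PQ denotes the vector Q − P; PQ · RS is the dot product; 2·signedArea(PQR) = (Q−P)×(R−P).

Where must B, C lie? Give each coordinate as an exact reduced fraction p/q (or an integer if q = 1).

B = (-6, -3/2)
C = (17, 1/2)

1. B_x = -6  [line 1·x + 4·y + 12 = 0 ∩ |BF|² = 153/4]
2. B_y = -3/2  [line 1·x + 4·y + 12 = 0 ∩ |BF|² = 153/4]
   → B = (-6, -3/2)
3. C_x = 17  [BF ∥ CA ∩ FA ∥ BC]
4. C_y = 1/2  [BF ∥ CA ∩ FA ∥ BC]
   → C = (17, 1/2)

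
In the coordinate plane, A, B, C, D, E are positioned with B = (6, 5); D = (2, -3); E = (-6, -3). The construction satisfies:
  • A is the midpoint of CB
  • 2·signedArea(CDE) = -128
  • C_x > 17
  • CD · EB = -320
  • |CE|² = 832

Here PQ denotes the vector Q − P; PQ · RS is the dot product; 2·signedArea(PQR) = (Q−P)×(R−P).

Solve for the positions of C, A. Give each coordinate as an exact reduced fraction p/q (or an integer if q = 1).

A = (12, 9)
C = (18, 13)

1. C_x = 18  [2·signedArea(CDE) = -128 ∩ CD · EB = -320]
2. C_y = 13  [2·signedArea(CDE) = -128 ∩ CD · EB = -320]
   → C = (18, 13)
3. A_x = 12  [A is the midpoint of CB]
4. A_y = 9  [A is the midpoint of CB]
   → A = (12, 9)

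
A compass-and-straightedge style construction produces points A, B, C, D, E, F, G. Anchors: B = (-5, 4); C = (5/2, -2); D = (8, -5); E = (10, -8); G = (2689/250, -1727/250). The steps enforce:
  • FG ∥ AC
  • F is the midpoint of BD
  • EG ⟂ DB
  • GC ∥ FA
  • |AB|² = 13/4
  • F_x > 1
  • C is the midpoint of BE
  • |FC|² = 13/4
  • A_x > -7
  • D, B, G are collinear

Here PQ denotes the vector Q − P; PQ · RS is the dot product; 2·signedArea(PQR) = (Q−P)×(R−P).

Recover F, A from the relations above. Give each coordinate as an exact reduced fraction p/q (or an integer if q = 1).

1. F_x = 3/2  [F is the midpoint of BD]
2. F_y = -1/2  [F is the midpoint of BD]
   → F = (3/2, -1/2)
3. A_x = -1689/250  [FG ∥ AC ∩ GC ∥ FA]
4. A_y = 551/125  [FG ∥ AC ∩ GC ∥ FA]
   → A = (-1689/250, 551/125)

A = (-1689/250, 551/125)
F = (3/2, -1/2)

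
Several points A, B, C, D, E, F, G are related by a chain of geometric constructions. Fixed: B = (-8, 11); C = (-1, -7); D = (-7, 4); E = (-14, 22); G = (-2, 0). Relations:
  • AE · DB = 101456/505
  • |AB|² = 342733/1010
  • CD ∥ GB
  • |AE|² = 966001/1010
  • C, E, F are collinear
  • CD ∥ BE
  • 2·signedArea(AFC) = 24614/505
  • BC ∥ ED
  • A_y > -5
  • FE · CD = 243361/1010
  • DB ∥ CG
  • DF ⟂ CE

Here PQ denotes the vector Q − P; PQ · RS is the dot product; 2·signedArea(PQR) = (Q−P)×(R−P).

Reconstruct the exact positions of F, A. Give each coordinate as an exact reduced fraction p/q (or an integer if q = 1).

1. F_x = -6171/1010  [C, E, F are collinear ∩ DF ⟂ CE]
2. F_y = 4443/1010  [C, E, F are collinear ∩ DF ⟂ CE]
   → F = (-6171/1010, 4443/1010)
3. A_x = 2131/1010  [AE · DB = 101456/505 ∩ 2·signedArea(AFC) = 24614/505]
4. A_y = -4443/1010  [AE · DB = 101456/505 ∩ 2·signedArea(AFC) = 24614/505]
   → A = (2131/1010, -4443/1010)

A = (2131/1010, -4443/1010)
F = (-6171/1010, 4443/1010)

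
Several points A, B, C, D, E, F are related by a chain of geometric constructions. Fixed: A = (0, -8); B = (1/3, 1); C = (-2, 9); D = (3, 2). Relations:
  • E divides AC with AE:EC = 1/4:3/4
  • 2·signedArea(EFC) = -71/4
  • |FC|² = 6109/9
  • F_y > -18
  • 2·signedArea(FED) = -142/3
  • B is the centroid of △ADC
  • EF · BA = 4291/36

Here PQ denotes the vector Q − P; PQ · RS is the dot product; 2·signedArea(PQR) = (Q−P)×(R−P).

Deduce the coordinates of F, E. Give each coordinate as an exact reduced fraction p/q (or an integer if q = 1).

1. E_x = -1/2  [E divides AC with AE:EC = 1/4:3/4]
2. E_y = -15/4  [E divides AC with AE:EC = 1/4:3/4]
   → E = (-1/2, -15/4)
3. F_x = -1/3  [2·signedArea(FED) = -142/3 ∩ EF · BA = 4291/36]
4. F_y = -17  [2·signedArea(FED) = -142/3 ∩ EF · BA = 4291/36]
   → F = (-1/3, -17)

E = (-1/2, -15/4)
F = (-1/3, -17)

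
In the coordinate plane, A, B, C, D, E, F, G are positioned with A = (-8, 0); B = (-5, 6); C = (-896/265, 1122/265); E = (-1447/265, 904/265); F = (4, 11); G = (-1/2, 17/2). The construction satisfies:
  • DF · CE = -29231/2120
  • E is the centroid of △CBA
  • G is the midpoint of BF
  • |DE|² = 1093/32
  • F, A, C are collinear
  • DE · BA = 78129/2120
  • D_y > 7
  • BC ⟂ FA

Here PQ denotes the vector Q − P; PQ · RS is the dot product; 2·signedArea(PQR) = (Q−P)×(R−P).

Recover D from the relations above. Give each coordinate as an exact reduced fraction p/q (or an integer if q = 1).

1. D_x = -2587/2120  [DF · CE = -29231/2120 ∩ DE · BA = 78129/2120]
2. D_y = 15759/2120  [DF · CE = -29231/2120 ∩ DE · BA = 78129/2120]
   → D = (-2587/2120, 15759/2120)

D = (-2587/2120, 15759/2120)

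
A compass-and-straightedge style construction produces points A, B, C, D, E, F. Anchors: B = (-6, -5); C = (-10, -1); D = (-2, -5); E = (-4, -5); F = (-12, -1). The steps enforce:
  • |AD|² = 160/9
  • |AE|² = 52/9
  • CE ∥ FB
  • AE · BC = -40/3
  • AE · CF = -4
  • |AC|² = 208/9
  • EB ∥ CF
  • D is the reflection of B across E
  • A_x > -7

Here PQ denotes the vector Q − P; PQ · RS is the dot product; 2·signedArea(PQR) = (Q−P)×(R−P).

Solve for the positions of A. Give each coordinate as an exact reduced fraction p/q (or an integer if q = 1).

1. A_x = -6  [AE · CF = -4 ∩ AE · BC = -40/3]
2. A_y = -11/3  [AE · CF = -4 ∩ AE · BC = -40/3]
   → A = (-6, -11/3)

A = (-6, -11/3)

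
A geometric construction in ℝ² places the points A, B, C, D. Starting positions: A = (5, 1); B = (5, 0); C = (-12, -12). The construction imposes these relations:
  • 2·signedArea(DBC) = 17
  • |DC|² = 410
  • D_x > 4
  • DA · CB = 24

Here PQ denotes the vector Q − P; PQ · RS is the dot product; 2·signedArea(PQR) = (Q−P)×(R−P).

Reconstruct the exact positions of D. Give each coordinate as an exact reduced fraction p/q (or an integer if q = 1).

1. D_x = 5  [2·signedArea(DBC) = 17 ∩ DA · CB = 24]
2. D_y = -1  [2·signedArea(DBC) = 17 ∩ DA · CB = 24]
   → D = (5, -1)

D = (5, -1)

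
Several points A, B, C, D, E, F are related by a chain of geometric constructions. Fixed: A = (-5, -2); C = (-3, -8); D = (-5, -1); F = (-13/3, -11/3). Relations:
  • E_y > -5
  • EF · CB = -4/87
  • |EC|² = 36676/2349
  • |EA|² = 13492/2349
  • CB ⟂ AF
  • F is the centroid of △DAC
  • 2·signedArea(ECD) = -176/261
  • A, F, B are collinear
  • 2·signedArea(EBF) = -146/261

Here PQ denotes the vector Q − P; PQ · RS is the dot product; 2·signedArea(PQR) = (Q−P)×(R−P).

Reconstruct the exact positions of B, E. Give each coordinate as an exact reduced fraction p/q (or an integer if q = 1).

1. B_x = -77/29  [A, F, B are collinear ∩ CB ⟂ AF]
2. B_y = -228/29  [A, F, B are collinear ∩ CB ⟂ AF]
   → B = (-77/29, -228/29)
3. E_x = -1043/261  [EF · CB = -4/87 ∩ 2·signedArea(ECD) = -176/261]
4. E_y = -1090/261  [EF · CB = -4/87 ∩ 2·signedArea(ECD) = -176/261]
   → E = (-1043/261, -1090/261)

B = (-77/29, -228/29)
E = (-1043/261, -1090/261)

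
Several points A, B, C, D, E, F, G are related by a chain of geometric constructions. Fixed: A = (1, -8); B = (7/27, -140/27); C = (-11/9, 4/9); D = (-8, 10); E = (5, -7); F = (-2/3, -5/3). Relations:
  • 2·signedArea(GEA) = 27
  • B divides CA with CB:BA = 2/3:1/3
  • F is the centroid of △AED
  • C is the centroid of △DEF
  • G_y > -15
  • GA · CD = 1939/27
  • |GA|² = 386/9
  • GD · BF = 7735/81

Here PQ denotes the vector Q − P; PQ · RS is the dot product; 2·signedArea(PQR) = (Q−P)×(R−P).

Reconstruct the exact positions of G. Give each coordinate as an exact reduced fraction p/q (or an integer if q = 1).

1. G_x = 8/3  [2·signedArea(GEA) = 27 ∩ GD · BF = 7735/81]
2. G_y = -43/3  [2·signedArea(GEA) = 27 ∩ GD · BF = 7735/81]
   → G = (8/3, -43/3)

G = (8/3, -43/3)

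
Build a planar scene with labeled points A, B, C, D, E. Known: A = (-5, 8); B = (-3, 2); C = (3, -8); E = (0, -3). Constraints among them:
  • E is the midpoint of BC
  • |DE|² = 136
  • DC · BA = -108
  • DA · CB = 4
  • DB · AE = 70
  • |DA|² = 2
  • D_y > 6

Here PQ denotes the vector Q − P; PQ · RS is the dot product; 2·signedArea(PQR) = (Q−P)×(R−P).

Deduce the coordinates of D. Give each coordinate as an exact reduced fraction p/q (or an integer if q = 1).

1. D_x = -6  [DB · AE = 70 ∩ DC · BA = -108]
2. D_y = 7  [DB · AE = 70 ∩ DC · BA = -108]
   → D = (-6, 7)

D = (-6, 7)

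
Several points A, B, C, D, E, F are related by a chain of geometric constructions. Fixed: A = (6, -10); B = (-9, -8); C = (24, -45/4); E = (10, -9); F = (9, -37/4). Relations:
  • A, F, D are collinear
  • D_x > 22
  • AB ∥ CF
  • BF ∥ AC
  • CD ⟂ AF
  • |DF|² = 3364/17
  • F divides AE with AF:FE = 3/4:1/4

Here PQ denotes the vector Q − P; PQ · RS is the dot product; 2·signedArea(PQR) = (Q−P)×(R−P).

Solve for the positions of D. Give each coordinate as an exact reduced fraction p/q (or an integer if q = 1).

1. D_x = 385/17  [A, F, D are collinear ∩ CD ⟂ AF]
2. D_y = -397/68  [A, F, D are collinear ∩ CD ⟂ AF]
   → D = (385/17, -397/68)

D = (385/17, -397/68)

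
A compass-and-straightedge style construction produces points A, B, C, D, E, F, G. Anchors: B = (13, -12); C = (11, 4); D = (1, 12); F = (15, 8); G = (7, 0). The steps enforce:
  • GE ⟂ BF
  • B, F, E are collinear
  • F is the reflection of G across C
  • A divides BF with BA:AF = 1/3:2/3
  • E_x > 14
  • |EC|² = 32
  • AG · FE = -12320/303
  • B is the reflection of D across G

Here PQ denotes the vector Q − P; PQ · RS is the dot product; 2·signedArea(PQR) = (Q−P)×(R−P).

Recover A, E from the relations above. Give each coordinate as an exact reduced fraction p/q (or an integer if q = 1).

1. A_x = 41/3  [A divides BF with BA:AF = 1/3:2/3]
2. A_y = -16/3  [A divides BF with BA:AF = 1/3:2/3]
   → A = (41/3, -16/3)
3. E_x = 1427/101  [B, F, E are collinear ∩ GE ⟂ BF]
4. E_y = -72/101  [B, F, E are collinear ∩ GE ⟂ BF]
   → E = (1427/101, -72/101)

A = (41/3, -16/3)
E = (1427/101, -72/101)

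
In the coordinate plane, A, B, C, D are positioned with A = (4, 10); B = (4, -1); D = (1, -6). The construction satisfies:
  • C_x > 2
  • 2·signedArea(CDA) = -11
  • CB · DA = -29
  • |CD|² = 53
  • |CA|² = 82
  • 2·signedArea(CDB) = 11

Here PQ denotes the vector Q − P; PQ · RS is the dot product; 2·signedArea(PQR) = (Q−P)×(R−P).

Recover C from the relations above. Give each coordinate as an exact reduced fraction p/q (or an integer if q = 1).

1. C_x = 3  [2·signedArea(CDA) = -11 ∩ CB · DA = -29]
2. C_y = 1  [2·signedArea(CDA) = -11 ∩ CB · DA = -29]
   → C = (3, 1)

C = (3, 1)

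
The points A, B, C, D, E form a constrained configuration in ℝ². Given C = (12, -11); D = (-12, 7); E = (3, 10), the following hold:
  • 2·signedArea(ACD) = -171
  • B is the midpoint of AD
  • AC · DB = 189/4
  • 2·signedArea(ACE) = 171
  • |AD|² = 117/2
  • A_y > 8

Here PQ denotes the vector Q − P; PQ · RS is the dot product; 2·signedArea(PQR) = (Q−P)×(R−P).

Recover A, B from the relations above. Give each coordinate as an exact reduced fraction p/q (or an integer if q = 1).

1. A_x = -9/2  [2·signedArea(ACD) = -171 ∩ 2·signedArea(ACE) = 171]
2. A_y = 17/2  [2·signedArea(ACD) = -171 ∩ 2·signedArea(ACE) = 171]
   → A = (-9/2, 17/2)
3. B_x = -33/4  [B is the midpoint of AD]
4. B_y = 31/4  [B is the midpoint of AD]
   → B = (-33/4, 31/4)

A = (-9/2, 17/2)
B = (-33/4, 31/4)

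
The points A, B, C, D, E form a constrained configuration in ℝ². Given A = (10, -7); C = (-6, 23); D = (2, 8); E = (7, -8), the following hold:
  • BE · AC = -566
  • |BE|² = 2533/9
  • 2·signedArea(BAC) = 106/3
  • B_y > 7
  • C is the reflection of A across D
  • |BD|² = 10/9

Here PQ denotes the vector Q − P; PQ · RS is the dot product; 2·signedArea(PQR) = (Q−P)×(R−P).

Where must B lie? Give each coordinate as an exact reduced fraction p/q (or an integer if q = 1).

1. B_x = 1  [2·signedArea(BAC) = 106/3 ∩ BE · AC = -566]
2. B_y = 23/3  [2·signedArea(BAC) = 106/3 ∩ BE · AC = -566]
   → B = (1, 23/3)

B = (1, 23/3)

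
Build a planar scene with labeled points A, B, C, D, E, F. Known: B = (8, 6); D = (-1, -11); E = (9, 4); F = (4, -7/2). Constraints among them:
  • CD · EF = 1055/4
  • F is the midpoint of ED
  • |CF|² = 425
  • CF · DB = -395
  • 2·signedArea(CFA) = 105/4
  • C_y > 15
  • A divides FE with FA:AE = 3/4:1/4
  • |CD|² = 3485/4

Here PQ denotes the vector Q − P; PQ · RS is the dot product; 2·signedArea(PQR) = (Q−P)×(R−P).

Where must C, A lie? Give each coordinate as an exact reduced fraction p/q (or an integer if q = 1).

1. C_x = 12  [CF · DB = -395 ∩ CD · EF = 1055/4]
2. C_y = 31/2  [CF · DB = -395 ∩ CD · EF = 1055/4]
   → C = (12, 31/2)
3. A_x = 31/4  [2·signedArea(CFA) = 105/4 ∩ A divides FE with FA:AE = 3/4:1/4]
4. A_y = 17/8  [2·signedArea(CFA) = 105/4 ∩ A divides FE with FA:AE = 3/4:1/4]
   → A = (31/4, 17/8)

A = (31/4, 17/8)
C = (12, 31/2)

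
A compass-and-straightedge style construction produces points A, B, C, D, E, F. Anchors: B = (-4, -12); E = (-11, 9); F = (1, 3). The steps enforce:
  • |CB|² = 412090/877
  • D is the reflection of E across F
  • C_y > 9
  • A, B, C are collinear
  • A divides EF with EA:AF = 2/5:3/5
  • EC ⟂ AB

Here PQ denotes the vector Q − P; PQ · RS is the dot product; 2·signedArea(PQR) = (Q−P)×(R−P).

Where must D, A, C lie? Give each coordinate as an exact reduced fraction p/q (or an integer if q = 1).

A = (-31/5, 33/5)
C = (-5741/877, 8355/877)
D = (13, -3)

1. D_x = 13  [D is the reflection of E across F]
2. D_y = -3  [D is the reflection of E across F]
   → D = (13, -3)
3. A_x = -31/5  [A divides EF with EA:AF = 2/5:3/5]
4. A_y = 33/5  [A divides EF with EA:AF = 2/5:3/5]
   → A = (-31/5, 33/5)
5. C_x = -5741/877  [A, B, C are collinear ∩ EC ⟂ AB]
6. C_y = 8355/877  [A, B, C are collinear ∩ EC ⟂ AB]
   → C = (-5741/877, 8355/877)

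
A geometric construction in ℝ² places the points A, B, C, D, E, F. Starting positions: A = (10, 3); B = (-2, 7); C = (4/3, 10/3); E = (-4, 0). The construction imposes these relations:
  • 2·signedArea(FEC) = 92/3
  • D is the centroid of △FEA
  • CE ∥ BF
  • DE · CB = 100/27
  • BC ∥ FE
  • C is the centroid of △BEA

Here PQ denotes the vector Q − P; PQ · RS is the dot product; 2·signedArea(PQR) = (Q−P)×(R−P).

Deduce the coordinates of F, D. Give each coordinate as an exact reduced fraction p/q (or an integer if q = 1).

D = (-4/9, 20/9)
F = (-22/3, 11/3)

1. F_x = -22/3  [BC ∥ FE ∩ CE ∥ BF]
2. F_y = 11/3  [BC ∥ FE ∩ CE ∥ BF]
   → F = (-22/3, 11/3)
3. D_x = -4/9  [D is the centroid of △FEA]
4. D_y = 20/9  [D is the centroid of △FEA]
   → D = (-4/9, 20/9)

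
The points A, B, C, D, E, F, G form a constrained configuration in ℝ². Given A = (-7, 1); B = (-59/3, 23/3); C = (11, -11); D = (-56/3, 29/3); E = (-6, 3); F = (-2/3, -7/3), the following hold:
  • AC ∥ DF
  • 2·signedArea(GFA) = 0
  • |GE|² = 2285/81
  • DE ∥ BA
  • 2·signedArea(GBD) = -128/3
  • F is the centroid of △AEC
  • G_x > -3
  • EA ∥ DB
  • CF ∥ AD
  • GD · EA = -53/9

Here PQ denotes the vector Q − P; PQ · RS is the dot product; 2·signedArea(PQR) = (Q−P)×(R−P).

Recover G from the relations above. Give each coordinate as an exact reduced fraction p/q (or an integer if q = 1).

G = (-25/9, -11/9)

1. G_x = -25/9  [2·signedArea(GFA) = 0 ∩ 2·signedArea(GBD) = -128/3]
2. G_y = -11/9  [2·signedArea(GFA) = 0 ∩ 2·signedArea(GBD) = -128/3]
   → G = (-25/9, -11/9)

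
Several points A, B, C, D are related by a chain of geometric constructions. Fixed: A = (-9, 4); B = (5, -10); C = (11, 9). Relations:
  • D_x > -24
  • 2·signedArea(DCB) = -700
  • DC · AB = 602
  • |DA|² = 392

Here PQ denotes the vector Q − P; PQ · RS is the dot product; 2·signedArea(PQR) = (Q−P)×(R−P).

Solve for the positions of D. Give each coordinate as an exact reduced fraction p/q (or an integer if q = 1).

1. D_x = -23  [2·signedArea(DCB) = -700 ∩ DC · AB = 602]
2. D_y = 18  [2·signedArea(DCB) = -700 ∩ DC · AB = 602]
   → D = (-23, 18)

D = (-23, 18)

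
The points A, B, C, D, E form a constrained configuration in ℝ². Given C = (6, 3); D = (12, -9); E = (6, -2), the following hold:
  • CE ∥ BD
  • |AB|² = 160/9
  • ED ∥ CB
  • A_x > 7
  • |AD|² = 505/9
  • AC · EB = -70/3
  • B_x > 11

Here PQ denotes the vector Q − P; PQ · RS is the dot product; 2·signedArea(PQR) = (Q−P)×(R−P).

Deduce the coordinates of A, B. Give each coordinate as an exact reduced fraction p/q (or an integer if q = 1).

A = (8, -8/3)
B = (12, -4)

1. B_x = 12  [CE ∥ BD ∩ ED ∥ CB]
2. B_y = -4  [CE ∥ BD ∩ ED ∥ CB]
   → B = (12, -4)
3. A_x = 8  [line -6·x + 2·y + 160/3 = 0 ∩ |AD|² = 505/9]
4. A_y = -8/3  [line -6·x + 2·y + 160/3 = 0 ∩ |AD|² = 505/9]
   → A = (8, -8/3)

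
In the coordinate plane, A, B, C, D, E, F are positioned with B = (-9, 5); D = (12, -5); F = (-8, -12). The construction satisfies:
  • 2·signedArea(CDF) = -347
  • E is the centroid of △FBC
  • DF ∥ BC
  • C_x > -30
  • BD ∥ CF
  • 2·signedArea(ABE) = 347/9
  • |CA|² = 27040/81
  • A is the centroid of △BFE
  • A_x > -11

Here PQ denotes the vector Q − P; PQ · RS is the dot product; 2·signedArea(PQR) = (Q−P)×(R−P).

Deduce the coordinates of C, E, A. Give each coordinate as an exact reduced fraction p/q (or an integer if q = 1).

1. C_x = -29  [BD ∥ CF ∩ DF ∥ BC]
2. C_y = -2  [BD ∥ CF ∩ DF ∥ BC]
   → C = (-29, -2)
3. E_x = -46/3  [E is the centroid of △FBC]
4. E_y = -3  [E is the centroid of △FBC]
   → E = (-46/3, -3)
5. A_x = -97/9  [A is the centroid of △BFE]
6. A_y = -10/3  [A is the centroid of △BFE]
   → A = (-97/9, -10/3)

A = (-97/9, -10/3)
C = (-29, -2)
E = (-46/3, -3)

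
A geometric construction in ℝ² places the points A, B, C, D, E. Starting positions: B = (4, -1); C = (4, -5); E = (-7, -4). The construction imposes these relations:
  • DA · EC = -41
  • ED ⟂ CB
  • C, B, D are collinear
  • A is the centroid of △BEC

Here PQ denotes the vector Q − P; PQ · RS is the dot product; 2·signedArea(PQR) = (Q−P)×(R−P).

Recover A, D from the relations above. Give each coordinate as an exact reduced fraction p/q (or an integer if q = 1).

A = (1/3, -10/3)
D = (4, -4)

1. A_x = 1/3  [A is the centroid of △BEC]
2. A_y = -10/3  [A is the centroid of △BEC]
   → A = (1/3, -10/3)
3. D_x = 4  [C, B, D are collinear ∩ ED ⟂ CB]
4. D_y = -4  [C, B, D are collinear ∩ ED ⟂ CB]
   → D = (4, -4)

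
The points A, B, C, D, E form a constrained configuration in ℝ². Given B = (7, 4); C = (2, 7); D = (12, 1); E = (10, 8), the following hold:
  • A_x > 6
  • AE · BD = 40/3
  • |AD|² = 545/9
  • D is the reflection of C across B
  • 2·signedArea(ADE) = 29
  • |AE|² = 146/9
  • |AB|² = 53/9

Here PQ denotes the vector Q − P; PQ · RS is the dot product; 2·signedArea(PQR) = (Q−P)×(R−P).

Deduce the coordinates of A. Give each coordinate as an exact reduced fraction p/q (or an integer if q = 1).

1. A_x = 19/3  [AE · BD = 40/3 ∩ 2·signedArea(ADE) = 29]
2. A_y = 19/3  [AE · BD = 40/3 ∩ 2·signedArea(ADE) = 29]
   → A = (19/3, 19/3)

A = (19/3, 19/3)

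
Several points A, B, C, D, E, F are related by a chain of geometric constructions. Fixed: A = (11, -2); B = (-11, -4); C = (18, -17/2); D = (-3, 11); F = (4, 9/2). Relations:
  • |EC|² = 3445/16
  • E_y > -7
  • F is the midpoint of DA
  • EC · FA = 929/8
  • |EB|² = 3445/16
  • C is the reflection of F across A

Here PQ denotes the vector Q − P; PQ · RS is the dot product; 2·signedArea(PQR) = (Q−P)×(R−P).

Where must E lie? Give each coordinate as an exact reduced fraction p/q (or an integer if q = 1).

1. E_x = 7/2  [line -7·x + 13/2·y + 521/8 = 0 ∩ |EB|² = 3445/16]
2. E_y = -25/4  [line -7·x + 13/2·y + 521/8 = 0 ∩ |EB|² = 3445/16]
   → E = (7/2, -25/4)

E = (7/2, -25/4)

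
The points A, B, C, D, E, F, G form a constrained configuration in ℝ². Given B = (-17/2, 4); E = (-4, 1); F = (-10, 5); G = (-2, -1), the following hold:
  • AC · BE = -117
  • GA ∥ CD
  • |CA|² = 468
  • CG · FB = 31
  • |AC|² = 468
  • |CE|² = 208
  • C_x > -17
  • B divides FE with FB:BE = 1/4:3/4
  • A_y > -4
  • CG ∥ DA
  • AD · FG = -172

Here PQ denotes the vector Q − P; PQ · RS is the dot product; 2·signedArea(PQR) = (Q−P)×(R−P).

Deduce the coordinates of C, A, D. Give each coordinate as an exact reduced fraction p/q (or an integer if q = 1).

A = (2, -3)
C = (-16, 9)
D = (-12, 7)

1. C_x = -16  [line -3/2·x + 1·y + -33 = 0 ∩ |CE|² = 208]
2. C_y = 9  [line -3/2·x + 1·y + -33 = 0 ∩ |CE|² = 208]
   → C = (-16, 9)
3. A_x = 2  [line -9/2·x + 3·y + 18 = 0 ∩ |CA|² = 468]
4. A_y = -3  [line -9/2·x + 3·y + 18 = 0 ∩ |CA|² = 468]
   → A = (2, -3)
5. D_x = -12  [CG ∥ DA ∩ GA ∥ CD]
6. D_y = 7  [CG ∥ DA ∩ GA ∥ CD]
   → D = (-12, 7)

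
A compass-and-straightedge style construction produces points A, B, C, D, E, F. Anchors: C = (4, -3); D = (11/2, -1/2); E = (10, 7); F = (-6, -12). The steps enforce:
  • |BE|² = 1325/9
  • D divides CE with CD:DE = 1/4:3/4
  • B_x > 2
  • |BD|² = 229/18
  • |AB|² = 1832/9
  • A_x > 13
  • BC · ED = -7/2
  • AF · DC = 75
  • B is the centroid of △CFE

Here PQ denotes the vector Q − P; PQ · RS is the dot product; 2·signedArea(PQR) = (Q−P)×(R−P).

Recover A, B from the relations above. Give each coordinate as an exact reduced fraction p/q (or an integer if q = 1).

1. B_x = 8/3  [B is the centroid of △CFE]
2. B_y = -8/3  [B is the centroid of △CFE]
   → B = (8/3, -8/3)
3. A_x = 14  [line 3/2·x + 5/2·y + -36 = 0 ∩ |AB|² = 1832/9]
4. A_y = 6  [line 3/2·x + 5/2·y + -36 = 0 ∩ |AB|² = 1832/9]
   → A = (14, 6)

A = (14, 6)
B = (8/3, -8/3)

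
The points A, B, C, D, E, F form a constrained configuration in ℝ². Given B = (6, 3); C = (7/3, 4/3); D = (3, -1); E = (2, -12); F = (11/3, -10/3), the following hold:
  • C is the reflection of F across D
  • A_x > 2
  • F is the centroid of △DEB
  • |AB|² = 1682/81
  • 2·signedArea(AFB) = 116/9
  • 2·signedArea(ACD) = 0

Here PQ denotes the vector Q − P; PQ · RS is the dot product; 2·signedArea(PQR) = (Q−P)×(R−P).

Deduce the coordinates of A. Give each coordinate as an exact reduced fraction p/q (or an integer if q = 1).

A = (25/9, -2/9)

1. A_x = 25/9  [2·signedArea(ACD) = 0 ∩ 2·signedArea(AFB) = 116/9]
2. A_y = -2/9  [2·signedArea(ACD) = 0 ∩ 2·signedArea(AFB) = 116/9]
   → A = (25/9, -2/9)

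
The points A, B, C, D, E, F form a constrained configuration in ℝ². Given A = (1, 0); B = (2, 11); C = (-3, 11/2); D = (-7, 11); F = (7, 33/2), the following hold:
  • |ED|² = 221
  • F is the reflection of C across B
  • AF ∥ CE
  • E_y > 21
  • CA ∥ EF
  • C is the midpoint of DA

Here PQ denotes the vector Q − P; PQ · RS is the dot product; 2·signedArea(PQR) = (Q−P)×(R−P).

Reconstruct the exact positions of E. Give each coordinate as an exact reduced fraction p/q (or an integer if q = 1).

1. E_x = 3  [CA ∥ EF ∩ AF ∥ CE]
2. E_y = 22  [CA ∥ EF ∩ AF ∥ CE]
   → E = (3, 22)

E = (3, 22)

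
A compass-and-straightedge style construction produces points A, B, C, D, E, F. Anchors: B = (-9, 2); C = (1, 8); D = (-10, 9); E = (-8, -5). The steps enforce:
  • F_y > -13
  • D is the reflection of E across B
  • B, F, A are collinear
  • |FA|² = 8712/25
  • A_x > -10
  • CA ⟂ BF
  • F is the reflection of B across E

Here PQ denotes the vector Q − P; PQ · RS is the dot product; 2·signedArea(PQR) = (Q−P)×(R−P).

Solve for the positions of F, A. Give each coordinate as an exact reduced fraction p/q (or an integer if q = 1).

A = (-241/25, 162/25)
F = (-7, -12)

1. F_x = -7  [F is the reflection of B across E]
2. F_y = -12  [F is the reflection of B across E]
   → F = (-7, -12)
3. A_x = -241/25  [B, F, A are collinear ∩ CA ⟂ BF]
4. A_y = 162/25  [B, F, A are collinear ∩ CA ⟂ BF]
   → A = (-241/25, 162/25)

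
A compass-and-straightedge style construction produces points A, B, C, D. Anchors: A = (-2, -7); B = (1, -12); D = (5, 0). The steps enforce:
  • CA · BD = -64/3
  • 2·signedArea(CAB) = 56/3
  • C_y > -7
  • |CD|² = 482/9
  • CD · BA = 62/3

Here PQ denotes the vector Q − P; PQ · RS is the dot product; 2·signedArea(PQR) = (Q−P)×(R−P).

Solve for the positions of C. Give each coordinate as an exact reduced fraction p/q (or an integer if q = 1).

1. C_x = 4/3  [CA · BD = -64/3 ∩ 2·signedArea(CAB) = 56/3]
2. C_y = -19/3  [CA · BD = -64/3 ∩ 2·signedArea(CAB) = 56/3]
   → C = (4/3, -19/3)

C = (4/3, -19/3)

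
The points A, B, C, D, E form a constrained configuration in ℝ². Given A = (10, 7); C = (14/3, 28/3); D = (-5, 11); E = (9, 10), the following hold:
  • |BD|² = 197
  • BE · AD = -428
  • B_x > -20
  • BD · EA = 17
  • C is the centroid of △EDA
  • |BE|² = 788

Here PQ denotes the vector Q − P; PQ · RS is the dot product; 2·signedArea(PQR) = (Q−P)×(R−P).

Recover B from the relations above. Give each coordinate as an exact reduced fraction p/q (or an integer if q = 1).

B = (-19, 12)

1. B_x = -19  [BE · AD = -428 ∩ BD · EA = 17]
2. B_y = 12  [BE · AD = -428 ∩ BD · EA = 17]
   → B = (-19, 12)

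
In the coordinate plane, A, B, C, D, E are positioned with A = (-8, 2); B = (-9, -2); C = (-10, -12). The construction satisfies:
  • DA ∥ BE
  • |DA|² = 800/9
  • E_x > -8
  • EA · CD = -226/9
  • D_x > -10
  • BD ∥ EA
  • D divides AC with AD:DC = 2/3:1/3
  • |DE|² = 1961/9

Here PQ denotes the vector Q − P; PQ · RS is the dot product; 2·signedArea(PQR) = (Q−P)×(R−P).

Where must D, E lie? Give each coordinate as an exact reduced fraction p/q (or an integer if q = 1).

1. D_x = -28/3  [D divides AC with AD:DC = 2/3:1/3]
2. D_y = -22/3  [D divides AC with AD:DC = 2/3:1/3]
   → D = (-28/3, -22/3)
3. E_x = -23/3  [BD ∥ EA ∩ DA ∥ BE]
4. E_y = 22/3  [BD ∥ EA ∩ DA ∥ BE]
   → E = (-23/3, 22/3)

D = (-28/3, -22/3)
E = (-23/3, 22/3)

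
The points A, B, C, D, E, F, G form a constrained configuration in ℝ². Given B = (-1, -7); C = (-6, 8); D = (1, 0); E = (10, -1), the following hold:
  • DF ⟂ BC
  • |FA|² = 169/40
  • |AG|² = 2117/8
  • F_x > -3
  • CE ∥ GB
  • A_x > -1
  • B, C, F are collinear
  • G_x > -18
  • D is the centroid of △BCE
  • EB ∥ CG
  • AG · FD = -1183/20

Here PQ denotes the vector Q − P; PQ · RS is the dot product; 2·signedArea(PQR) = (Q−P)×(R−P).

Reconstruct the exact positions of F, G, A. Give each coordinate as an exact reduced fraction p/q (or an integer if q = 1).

1. F_x = -29/10  [B, C, F are collinear ∩ DF ⟂ BC]
2. F_y = -13/10  [B, C, F are collinear ∩ DF ⟂ BC]
   → F = (-29/10, -13/10)
3. G_x = -17  [CE ∥ GB ∩ EB ∥ CG]
4. G_y = 2  [CE ∥ GB ∩ EB ∥ CG]
   → G = (-17, 2)
5. A_x = -19/20  [line -39/10·x + -13/10·y + -91/20 = 0 ∩ |AG|² = 2117/8]
6. A_y = -13/20  [line -39/10·x + -13/10·y + -91/20 = 0 ∩ |AG|² = 2117/8]
   → A = (-19/20, -13/20)

A = (-19/20, -13/20)
F = (-29/10, -13/10)
G = (-17, 2)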